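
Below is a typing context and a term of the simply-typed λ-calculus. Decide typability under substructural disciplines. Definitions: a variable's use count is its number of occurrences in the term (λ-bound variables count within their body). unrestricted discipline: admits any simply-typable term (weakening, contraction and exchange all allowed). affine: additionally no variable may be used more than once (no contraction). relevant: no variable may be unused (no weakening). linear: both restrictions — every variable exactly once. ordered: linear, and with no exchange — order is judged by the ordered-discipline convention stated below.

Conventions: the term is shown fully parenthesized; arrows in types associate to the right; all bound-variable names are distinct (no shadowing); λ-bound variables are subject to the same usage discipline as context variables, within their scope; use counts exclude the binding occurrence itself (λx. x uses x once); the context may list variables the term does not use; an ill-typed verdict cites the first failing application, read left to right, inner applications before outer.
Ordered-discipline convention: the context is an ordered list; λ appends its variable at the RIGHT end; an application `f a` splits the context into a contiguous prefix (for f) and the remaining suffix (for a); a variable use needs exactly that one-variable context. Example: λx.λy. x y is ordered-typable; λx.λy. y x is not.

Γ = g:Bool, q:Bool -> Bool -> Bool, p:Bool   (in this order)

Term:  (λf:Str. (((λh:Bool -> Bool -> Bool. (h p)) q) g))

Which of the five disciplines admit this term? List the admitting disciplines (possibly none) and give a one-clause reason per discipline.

admitted by: affine, unrestricted
variable uses: g: 1, q: 1, p: 1, f (λ-bound): 0, h (λ-bound): 1
left-to-right use order: h, p, q, g
typing: well-typed at Str -> Bool
ordered: ✗, f left unused
linear: ✗, f left unused
affine: ✓, at most one use each (g, q, p, f, h)
relevant: ✗, f left unused
unrestricted: ✓, type-checks (Str -> Bool) and nothing is barred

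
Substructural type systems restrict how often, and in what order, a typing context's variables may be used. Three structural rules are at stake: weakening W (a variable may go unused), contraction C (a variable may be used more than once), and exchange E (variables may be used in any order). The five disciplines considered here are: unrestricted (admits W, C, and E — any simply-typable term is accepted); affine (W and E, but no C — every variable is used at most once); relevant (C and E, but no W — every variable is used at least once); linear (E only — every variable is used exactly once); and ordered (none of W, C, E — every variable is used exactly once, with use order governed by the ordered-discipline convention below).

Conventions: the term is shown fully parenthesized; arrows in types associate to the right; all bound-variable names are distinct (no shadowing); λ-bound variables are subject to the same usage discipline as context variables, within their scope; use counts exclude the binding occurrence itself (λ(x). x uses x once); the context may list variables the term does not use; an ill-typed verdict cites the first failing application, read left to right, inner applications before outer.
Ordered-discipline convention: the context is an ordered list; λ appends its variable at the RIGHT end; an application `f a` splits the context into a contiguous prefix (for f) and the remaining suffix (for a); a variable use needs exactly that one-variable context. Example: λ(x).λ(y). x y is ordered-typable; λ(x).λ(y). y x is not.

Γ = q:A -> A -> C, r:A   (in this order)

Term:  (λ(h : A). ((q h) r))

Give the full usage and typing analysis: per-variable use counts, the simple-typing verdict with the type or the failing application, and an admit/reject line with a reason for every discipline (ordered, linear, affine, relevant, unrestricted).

variable uses: q: 1, r: 1, h (λ-bound): 1
use order (left to right): q, h, r
typing: well-typed — term : A -> C
ordered ✗ (no ordered split (uses run q, h, r))
linear ✓ (single use per variable (q, r, h))
affine ✓ (at most one use each (q, r, h))
relevant ✓ (none of q, r, h goes unused)
unrestricted ✓ (simply typable at A -> C; W, C, E all held)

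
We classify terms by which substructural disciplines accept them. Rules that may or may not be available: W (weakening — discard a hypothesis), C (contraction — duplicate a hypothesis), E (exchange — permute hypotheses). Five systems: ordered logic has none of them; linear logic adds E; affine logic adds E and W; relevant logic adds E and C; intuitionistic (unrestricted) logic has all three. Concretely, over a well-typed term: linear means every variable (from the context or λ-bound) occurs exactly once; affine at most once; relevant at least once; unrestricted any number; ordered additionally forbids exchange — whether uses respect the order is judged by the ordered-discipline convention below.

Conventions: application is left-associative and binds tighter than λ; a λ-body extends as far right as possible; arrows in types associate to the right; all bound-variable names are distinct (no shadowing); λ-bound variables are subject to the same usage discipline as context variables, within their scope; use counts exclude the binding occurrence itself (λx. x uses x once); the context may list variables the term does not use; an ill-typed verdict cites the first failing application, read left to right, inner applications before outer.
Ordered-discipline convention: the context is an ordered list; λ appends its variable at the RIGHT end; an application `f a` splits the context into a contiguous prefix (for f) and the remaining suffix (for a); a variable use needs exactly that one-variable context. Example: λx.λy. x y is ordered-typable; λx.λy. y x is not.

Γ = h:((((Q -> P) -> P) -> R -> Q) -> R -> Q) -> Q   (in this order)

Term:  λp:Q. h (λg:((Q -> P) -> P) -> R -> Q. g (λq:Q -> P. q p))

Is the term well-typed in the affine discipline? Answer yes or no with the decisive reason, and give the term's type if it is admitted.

yes — none of h, p, g, q used more than once; term : Q -> Q
usage: h ×1; p (λ-bound) ×1; g (λ-bound) ×1; q (λ-bound) ×1
use order (left to right): h, g, q, p
typing: ✓ — Q -> Q
all disciplines: ordered ✗ | linear ✓ | affine ✓ | relevant ✓ | unrestricted ✓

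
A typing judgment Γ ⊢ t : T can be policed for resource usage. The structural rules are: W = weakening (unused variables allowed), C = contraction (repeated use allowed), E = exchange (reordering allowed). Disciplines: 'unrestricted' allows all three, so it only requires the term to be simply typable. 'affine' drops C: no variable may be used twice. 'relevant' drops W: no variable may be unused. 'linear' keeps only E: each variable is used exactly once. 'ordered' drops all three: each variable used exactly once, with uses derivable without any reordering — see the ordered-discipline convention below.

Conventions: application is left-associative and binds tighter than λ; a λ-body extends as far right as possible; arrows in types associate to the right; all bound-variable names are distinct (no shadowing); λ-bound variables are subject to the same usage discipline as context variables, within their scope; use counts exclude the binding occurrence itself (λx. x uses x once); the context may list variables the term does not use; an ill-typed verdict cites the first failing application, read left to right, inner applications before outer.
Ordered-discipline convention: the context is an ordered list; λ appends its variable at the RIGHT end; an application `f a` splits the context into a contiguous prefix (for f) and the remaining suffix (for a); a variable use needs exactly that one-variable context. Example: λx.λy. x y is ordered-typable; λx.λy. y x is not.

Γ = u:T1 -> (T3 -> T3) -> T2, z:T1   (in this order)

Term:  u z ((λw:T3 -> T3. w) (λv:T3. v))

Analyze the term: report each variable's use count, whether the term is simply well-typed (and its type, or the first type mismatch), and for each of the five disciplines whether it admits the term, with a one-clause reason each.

variable uses: u: 1×; z: 1×; w (bound): 1×; v (bound): 1×
order of uses: u, z, w, v
typing: well-typed at T2
ordered: ✓ — u, z, w, v once each; derivable with no W/C/E
linear: ✓ — single use per variable (u, z, w, v)
affine: ✓ — u, z, w, v: no repeats, contraction unneeded
relevant: ✓ — none of u, z, w, v goes unused
unrestricted: ✓ — typability at T2 is all that's needed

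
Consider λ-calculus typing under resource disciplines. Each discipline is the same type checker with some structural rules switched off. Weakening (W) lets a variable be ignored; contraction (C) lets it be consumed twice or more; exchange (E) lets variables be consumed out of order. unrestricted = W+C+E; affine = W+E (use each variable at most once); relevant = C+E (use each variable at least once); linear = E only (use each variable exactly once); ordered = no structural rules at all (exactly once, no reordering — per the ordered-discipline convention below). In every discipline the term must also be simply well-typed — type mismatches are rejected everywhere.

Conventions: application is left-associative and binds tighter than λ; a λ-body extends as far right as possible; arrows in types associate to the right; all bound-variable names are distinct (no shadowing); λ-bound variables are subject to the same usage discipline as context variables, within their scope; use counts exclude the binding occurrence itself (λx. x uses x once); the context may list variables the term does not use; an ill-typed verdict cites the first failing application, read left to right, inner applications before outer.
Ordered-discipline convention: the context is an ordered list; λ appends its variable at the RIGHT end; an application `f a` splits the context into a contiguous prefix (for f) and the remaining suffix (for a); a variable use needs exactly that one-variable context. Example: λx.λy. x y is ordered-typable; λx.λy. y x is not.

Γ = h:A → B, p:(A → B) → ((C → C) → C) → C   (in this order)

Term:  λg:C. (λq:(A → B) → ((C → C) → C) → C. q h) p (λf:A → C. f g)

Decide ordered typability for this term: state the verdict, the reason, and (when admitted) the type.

no — not simply typable
use counts: h: 1×, p: 1×, g (λ-bound): 1×, q (λ-bound): 1×, f (λ-bound): 1×
uses in reading order: q, h, p, f, g
typing: ill-typed: an argument C mismatches the expected A
summary: ordered ✗ · linear ✗ · affine ✗ · relevant ✗ · unrestricted ✗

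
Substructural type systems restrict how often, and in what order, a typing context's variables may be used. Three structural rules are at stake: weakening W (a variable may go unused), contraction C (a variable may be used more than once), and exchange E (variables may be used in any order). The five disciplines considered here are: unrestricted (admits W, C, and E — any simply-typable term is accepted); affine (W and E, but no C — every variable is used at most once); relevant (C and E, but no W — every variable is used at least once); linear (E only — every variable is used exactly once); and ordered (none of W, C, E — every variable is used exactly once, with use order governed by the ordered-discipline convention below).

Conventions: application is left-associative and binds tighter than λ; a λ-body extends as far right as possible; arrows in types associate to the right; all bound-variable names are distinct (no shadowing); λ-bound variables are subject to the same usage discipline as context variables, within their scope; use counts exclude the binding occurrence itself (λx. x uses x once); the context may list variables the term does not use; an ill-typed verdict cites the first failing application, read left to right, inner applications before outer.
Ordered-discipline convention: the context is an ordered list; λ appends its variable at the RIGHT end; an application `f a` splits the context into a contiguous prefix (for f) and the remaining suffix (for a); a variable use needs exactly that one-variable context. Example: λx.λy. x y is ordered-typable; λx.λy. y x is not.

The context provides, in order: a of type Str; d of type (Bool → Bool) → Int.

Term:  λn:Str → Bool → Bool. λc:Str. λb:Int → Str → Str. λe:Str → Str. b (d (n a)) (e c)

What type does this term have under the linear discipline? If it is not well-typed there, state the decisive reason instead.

term : (Str → Bool → Bool) → Str → (Int → Str → Str) → (Str → Str) → Str
usage: a ×1; d ×1; n [bound] ×1; c [bound] ×1; b [bound] ×1; e [bound] ×1
uses in reading order: b, d, n, a, e, c
typing: well-typed at (Str → Bool → Bool) → Str → (Int → Str → Str) → (Str → Str) → Str
across the five disciplines: ordered ✗; linear ✓; affine ✓; relevant ✓; unrestricted ✓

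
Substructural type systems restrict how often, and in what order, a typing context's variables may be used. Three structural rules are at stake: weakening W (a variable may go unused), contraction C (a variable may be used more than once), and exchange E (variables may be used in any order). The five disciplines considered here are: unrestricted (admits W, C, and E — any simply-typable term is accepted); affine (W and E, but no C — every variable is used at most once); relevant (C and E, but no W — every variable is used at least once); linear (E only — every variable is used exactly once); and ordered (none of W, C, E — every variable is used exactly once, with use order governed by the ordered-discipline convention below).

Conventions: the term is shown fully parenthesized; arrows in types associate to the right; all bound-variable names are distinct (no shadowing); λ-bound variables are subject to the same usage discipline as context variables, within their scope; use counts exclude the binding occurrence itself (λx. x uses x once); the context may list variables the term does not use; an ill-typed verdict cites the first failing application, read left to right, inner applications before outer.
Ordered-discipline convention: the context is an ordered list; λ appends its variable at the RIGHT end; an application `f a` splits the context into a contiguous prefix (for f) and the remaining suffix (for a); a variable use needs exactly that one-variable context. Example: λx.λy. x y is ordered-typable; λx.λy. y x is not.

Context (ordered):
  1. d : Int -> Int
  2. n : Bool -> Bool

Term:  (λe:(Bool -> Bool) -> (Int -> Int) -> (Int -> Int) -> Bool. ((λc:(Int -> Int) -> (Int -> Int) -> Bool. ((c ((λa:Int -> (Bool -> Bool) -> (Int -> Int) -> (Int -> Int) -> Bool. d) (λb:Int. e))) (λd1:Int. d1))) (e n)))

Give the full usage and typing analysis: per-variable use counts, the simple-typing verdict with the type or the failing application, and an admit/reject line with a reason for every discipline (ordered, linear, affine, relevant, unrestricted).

use counts: d ×1; n ×1; e (λ-bound) ×2; c (λ-bound) ×1; a (λ-bound) ×0; b (λ-bound) ×0; d1 (λ-bound) ×1
use order (left to right): c, d, e, d1, e, n
typing: well-typed at ((Bool -> Bool) -> (Int -> Int) -> (Int -> Int) -> Bool) -> Bool
ordered: ✗, repeated use of e ×2; a, b left unused
linear: ✗, repeated use of e ×2; a, b left unused
affine: ✗, repeated use of e ×2
relevant: ✗, a, b left unused
unrestricted: ✓, simply typable at ((Bool -> Bool) -> (Int -> Int) -> (Int -> Int) -> Bool) -> Bool; W, C, E all held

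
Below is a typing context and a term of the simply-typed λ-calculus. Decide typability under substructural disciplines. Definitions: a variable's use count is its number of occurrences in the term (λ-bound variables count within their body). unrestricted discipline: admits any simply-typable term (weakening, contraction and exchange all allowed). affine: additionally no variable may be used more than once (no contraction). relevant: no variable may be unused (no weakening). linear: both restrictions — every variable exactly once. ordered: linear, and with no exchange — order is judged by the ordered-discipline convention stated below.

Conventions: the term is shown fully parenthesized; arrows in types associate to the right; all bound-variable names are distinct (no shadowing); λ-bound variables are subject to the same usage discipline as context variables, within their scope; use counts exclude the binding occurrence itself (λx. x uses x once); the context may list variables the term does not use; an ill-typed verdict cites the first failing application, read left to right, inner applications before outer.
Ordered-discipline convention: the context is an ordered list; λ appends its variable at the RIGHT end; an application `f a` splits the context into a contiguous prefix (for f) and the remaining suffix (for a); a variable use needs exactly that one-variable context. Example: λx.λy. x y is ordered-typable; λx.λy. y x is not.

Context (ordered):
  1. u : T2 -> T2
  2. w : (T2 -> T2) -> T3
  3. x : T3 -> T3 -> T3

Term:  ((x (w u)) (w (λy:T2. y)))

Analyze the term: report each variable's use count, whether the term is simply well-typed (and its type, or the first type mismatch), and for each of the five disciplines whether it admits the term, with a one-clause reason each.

counts: u=1; w=2; x=1; y (λ-bound)=1
uses in reading order: x, w, u, w, y
typing: ✓ — T3
ordered: ✗, repeated use of w ×2
linear: ✗, repeated use of w ×2
affine: ✗, repeated use of w ×2
relevant: ✓, at least one use each (u, w, x, y)
unrestricted: ✓, simply typable at T3; W, C, E all held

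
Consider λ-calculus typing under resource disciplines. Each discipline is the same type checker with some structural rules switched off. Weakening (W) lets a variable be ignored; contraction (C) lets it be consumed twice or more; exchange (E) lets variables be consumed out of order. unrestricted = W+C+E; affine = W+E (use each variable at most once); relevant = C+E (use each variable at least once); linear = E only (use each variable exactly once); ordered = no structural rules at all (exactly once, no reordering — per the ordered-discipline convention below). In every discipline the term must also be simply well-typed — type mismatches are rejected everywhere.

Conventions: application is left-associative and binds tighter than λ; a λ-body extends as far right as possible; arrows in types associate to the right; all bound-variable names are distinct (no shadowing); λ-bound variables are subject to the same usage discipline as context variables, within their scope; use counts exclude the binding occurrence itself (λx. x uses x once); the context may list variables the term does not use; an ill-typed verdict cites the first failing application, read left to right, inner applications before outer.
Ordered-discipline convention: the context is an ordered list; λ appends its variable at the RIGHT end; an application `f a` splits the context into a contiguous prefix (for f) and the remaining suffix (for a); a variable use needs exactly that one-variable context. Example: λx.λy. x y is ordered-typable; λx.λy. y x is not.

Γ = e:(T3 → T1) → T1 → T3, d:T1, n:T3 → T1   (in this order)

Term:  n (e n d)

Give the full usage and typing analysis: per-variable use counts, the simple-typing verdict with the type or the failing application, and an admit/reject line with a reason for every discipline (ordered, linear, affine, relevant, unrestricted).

usage: e=1; d=1; n=2
order of uses: n, e, n, d
typing: the term checks, with type T1
ordered: ✗ — n ×2 used more than once (contraction)
linear: ✗ — n ×2 used more than once (contraction)
affine: ✗ — n ×2 used more than once (contraction)
relevant: ✓ — every one of e, d, n appears
unrestricted: ✓ — simply typable at T1; W, C, E all held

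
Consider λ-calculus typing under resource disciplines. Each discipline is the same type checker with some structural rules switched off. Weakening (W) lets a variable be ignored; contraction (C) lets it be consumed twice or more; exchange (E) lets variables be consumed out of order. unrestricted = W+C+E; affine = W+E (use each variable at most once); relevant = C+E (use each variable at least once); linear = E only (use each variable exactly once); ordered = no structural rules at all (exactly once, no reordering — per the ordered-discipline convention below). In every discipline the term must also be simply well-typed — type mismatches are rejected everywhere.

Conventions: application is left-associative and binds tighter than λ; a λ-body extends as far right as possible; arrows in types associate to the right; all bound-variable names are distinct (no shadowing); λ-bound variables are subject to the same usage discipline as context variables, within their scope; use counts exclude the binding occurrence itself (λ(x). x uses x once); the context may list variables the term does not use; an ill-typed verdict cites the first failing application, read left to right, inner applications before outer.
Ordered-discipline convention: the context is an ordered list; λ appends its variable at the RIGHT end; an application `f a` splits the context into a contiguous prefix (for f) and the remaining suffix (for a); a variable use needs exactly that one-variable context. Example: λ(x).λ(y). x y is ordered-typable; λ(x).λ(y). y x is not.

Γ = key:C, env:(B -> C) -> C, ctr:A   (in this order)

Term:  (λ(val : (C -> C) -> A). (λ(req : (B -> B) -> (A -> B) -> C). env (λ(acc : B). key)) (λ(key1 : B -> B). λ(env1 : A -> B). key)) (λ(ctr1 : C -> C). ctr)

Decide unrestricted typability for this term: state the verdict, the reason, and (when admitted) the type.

yes — simply typable at C; W, C, E all held; term : C
usage: key: 2×; env: 1×; ctr: 1×; val (λ-bound): 0×; req (λ-bound): 0×; acc (λ-bound): 0×; key1 (λ-bound): 0×; env1 (λ-bound): 0×; ctr1 (λ-bound): 0×
use order (left to right): env, key, key, ctr
typing: well-typed — term : C
summary: ordered ✗; linear ✗; affine ✗; relevant ✗; unrestricted ✓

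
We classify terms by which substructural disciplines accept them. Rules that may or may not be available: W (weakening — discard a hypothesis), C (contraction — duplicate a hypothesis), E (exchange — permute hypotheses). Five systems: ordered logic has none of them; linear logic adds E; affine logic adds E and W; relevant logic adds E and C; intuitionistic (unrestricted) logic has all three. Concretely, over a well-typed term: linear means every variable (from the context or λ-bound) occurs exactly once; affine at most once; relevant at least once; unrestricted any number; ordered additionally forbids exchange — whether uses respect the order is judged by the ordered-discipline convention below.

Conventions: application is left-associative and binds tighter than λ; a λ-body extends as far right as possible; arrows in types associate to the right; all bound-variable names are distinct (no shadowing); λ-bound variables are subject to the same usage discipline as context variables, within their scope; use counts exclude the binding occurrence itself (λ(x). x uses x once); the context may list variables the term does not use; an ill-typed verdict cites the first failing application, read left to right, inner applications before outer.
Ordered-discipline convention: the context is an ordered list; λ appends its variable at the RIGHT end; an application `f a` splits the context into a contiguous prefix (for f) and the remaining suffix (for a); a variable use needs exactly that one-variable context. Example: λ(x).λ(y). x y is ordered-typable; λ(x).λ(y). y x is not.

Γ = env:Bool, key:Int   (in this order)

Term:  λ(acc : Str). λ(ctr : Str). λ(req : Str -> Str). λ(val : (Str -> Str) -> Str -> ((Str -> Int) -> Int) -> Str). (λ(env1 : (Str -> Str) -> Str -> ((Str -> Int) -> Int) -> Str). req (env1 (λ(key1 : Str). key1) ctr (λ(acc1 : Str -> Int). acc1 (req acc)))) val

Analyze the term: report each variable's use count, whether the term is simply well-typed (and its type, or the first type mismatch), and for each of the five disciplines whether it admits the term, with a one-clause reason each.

usage: env ×0, key ×0, acc (λ-bound) ×1, ctr (λ-bound) ×1, req (λ-bound) ×2, val (λ-bound) ×1, env1 (λ-bound) ×1, key1 (λ-bound) ×1, acc1 (λ-bound) ×1
uses in reading order: req, env1, key1, ctr, acc1, req, acc, val
typing: well-typed at Str -> Str -> (Str -> Str) -> ((Str -> Str) -> Str -> ((Str -> Int) -> Int) -> Str) -> Str
ordered: ✗ — req ×2 used more than once (contraction); needs weakening: env, key unused
linear: ✗ — req ×2 used more than once (contraction); needs weakening: env, key unused
affine: ✗ — req ×2 used more than once (contraction)
relevant: ✗ — needs weakening: env, key unused
unrestricted: ✓ — simply typable at Str -> Str -> (Str -> Str) -> ((Str -> Str) -> Str -> ((Str -> Int) -> Int) -> Str) -> Str; W, C, E all held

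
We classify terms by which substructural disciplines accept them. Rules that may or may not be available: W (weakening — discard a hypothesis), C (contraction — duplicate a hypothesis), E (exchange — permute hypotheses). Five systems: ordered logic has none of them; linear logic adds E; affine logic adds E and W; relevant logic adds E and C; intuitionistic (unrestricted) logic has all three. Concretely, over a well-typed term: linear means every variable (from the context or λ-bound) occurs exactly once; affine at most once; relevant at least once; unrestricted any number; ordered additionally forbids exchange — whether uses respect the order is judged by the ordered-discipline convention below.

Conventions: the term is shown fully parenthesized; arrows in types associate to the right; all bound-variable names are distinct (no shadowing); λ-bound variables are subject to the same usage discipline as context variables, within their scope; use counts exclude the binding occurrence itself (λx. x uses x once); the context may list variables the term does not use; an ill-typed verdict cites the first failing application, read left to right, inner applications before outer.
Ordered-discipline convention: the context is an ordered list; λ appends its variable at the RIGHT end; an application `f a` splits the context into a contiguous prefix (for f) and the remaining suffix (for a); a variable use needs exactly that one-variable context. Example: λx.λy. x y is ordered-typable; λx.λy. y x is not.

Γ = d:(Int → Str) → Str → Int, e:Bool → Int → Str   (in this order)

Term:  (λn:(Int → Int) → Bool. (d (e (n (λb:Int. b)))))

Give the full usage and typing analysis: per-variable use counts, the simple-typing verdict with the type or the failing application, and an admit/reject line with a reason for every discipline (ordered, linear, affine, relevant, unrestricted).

usage: d: 1, e: 1, n [bound]: 1, b [bound]: 1
left-to-right use order: d, e, n, b
typing: the term checks, with type ((Int → Int) → Bool) → Str → Int
ordered: ✓ — d, e, n, b once each; derivable with no W/C/E
linear: ✓ — single use per variable (d, e, n, b)
affine: ✓ — none of d, e, n, b used more than once
relevant: ✓ — every one of d, e, n, b appears
unrestricted: ✓ — typability at ((Int → Int) → Bool) → Str → Int is all that's needed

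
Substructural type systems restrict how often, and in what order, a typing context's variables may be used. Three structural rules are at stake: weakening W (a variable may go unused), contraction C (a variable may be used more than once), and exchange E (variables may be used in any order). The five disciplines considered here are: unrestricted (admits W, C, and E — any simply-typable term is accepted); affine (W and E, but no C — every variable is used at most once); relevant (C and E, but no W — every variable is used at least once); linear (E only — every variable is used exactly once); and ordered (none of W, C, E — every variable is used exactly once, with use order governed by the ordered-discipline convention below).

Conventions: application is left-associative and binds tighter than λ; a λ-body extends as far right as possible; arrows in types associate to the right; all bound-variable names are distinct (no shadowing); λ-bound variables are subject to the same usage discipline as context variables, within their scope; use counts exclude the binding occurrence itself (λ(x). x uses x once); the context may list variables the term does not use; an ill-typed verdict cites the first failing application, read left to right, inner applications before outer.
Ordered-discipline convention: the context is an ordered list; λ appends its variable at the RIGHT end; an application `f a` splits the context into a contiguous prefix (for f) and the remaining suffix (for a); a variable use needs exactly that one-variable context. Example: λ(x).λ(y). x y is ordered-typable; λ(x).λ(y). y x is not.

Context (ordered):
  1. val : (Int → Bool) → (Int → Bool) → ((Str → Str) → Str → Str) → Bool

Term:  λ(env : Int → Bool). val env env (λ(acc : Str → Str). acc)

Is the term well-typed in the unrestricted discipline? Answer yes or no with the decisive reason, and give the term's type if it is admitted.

yes — type-checks ((Int → Bool) → Bool) and nothing is barred; term : (Int → Bool) → Bool
variable uses: val=1; env [bound]=2; acc [bound]=1
uses in reading order: val, env, env, acc
typing: ✓ — (Int → Bool) → Bool
across the five disciplines: ordered ✗ | linear ✗ | affine ✗ | relevant ✓ | unrestricted ✓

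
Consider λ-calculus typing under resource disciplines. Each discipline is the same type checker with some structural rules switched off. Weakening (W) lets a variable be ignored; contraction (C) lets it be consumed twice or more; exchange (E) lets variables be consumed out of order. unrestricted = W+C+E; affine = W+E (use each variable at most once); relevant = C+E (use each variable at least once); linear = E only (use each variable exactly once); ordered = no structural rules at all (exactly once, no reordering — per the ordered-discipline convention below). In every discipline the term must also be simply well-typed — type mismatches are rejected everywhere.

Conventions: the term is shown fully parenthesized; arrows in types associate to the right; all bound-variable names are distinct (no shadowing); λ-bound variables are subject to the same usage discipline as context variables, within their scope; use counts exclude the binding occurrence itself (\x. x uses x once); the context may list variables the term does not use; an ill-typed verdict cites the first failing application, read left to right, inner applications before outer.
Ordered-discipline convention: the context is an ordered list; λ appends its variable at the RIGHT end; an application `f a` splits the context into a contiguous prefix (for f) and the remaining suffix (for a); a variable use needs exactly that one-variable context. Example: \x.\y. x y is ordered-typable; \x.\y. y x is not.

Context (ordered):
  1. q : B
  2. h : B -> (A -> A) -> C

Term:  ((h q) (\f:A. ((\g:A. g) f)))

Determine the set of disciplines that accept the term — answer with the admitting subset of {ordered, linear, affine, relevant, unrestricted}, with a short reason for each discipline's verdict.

admitted in: linear, affine, relevant, unrestricted
usage: q: 1; h: 1; f (λ-bound): 1; g (λ-bound): 1
order of uses: h, q, g, f
typing: well-typed — term : C
ordered: ✗, no ordered split (uses run h, q, g, f)
linear: ✓, q, h, f, g: one use apiece
affine: ✓, none of q, h, f, g used more than once
relevant: ✓, at least one use each (q, h, f, g)
unrestricted: ✓, simply typable at C; W, C, E all held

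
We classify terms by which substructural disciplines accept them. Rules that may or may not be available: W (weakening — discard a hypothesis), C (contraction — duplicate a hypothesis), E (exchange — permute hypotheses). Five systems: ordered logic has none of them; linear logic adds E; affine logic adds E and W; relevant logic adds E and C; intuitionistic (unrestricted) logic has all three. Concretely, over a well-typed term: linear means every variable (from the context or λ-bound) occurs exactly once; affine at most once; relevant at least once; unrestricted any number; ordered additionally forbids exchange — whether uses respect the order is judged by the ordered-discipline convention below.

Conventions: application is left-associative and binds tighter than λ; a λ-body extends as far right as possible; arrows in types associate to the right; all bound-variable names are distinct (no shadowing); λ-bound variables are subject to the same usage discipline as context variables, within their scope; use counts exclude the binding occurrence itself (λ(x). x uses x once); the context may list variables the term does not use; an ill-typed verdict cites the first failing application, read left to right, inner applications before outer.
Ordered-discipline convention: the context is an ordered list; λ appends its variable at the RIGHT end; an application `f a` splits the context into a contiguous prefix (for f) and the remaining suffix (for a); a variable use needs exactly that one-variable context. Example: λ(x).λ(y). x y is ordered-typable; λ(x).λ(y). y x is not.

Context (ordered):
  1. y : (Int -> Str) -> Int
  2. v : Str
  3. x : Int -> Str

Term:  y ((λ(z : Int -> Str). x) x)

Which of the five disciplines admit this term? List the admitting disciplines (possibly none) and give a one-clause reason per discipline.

admitted by: unrestricted
use counts: y: 1, v: 0, x: 2, z (bound): 0
uses in reading order: y, x, x
typing: ✓ — Int
ordered ✗ (needs contraction — x ×2; v, z left unused)
linear ✗ (needs contraction — x ×2; v, z left unused)
affine ✗ (needs contraction — x ×2)
relevant ✗ (v, z left unused)
unrestricted ✓ (type-checks (Int) and nothing is barred)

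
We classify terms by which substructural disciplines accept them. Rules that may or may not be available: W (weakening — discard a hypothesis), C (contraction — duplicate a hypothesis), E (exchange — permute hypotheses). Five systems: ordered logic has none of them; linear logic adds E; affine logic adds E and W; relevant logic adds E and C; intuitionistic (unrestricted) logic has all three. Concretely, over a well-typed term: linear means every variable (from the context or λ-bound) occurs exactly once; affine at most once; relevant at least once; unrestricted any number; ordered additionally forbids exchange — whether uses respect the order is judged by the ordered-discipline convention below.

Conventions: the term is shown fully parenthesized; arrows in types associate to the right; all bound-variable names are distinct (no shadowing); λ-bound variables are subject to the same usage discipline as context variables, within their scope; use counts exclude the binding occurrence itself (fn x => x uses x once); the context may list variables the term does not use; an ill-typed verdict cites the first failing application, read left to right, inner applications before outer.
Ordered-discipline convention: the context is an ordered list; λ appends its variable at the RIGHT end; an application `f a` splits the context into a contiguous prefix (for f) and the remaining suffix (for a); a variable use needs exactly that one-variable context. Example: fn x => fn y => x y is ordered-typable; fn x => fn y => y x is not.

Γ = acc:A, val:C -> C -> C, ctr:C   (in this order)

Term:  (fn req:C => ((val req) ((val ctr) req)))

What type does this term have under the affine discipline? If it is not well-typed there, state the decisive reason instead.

not well-typed under affine — repeated use of val ×2, req ×2
counts: acc=0; val=2; ctr=1; req [bound]=2
uses in reading order: val, req, val, ctr, req
typing: well-typed at C -> C
summary: ordered ✗; linear ✗; affine ✗; relevant ✗; unrestricted ✓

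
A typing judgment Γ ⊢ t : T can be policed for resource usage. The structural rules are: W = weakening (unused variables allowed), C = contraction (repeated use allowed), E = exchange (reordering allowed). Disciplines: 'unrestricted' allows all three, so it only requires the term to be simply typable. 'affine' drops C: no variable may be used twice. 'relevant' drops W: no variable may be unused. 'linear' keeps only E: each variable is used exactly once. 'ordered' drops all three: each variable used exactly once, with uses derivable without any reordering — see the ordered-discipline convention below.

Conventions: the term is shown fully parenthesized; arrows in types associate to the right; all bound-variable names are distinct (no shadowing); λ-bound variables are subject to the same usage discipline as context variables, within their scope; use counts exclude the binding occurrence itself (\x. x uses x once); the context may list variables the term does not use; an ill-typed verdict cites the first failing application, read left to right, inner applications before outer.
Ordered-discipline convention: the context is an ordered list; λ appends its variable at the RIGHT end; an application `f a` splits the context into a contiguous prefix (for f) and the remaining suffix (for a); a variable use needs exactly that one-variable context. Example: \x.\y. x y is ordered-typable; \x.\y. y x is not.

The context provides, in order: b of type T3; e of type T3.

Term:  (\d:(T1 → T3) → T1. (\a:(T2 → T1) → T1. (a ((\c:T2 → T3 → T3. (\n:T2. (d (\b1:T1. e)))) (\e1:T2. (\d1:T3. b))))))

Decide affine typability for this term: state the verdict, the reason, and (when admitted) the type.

yes — at most one use each (b, e, d, a, c, n, b1, e1, d1); term : ((T1 → T3) → T1) → ((T2 → T1) → T1) → T1
variable uses: b: 1; e: 1; d (bound): 1; a (bound): 1; c (bound): 0; n (bound): 0; b1 (bound): 0; e1 (bound): 0; d1 (bound): 0
uses in reading order: a, d, e, b
typing: the term checks, with type ((T1 → T3) → T1) → ((T2 → T1) → T1) → T1
summary: ordered ✗; linear ✗; affine ✓; relevant ✗; unrestricted ✓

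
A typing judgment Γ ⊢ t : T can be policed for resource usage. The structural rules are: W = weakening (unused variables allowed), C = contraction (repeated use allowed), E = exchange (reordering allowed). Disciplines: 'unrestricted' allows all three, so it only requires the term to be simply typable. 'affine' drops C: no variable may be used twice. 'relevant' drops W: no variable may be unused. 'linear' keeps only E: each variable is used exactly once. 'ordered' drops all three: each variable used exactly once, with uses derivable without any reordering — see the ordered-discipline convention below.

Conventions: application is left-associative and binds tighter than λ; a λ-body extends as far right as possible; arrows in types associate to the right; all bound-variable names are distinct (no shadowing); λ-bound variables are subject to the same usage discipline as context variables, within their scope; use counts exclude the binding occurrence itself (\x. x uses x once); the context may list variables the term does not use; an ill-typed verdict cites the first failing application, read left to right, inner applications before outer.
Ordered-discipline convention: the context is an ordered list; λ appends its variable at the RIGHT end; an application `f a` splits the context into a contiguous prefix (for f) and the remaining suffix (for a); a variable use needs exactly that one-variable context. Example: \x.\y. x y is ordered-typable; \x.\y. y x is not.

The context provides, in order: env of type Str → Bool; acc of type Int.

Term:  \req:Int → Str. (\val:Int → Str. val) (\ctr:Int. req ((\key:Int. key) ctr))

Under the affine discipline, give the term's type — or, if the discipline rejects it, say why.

term : (Int → Str) → Int → Str
use counts: env: 0×; acc: 0×; req (λ-bound): 1×; val (λ-bound): 1×; ctr (λ-bound): 1×; key (λ-bound): 1×
order of uses: val, req, key, ctr
typing: well-typed — term : (Int → Str) → Int → Str
all disciplines: ordered ✗ | linear ✗ | affine ✓ | relevant ✗ | unrestricted ✓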